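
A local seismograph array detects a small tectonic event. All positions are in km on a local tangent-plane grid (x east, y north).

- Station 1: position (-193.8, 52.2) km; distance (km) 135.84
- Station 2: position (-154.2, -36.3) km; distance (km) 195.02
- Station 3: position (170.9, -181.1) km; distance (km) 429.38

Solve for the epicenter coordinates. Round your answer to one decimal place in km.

Circle about each station: (x + 193.8)² + (y − 52.2)² = 135.84²; (x + 154.2)² + (y + 36.3)² = 195.02²; (x − 170.9)² + (y + 181.1)² = 429.38².
Subtracting the Station 1 equation from the Station 2 and Station 3 equations removes the quadratic terms:
79.2 x − 177.0 y = -34768.24
729.4 x − 466.6 y = -144193.94
Solving the 2×2 system: x ≈ -100.9, y ≈ 151.3 km.

-100.9 km east, 151.3 km north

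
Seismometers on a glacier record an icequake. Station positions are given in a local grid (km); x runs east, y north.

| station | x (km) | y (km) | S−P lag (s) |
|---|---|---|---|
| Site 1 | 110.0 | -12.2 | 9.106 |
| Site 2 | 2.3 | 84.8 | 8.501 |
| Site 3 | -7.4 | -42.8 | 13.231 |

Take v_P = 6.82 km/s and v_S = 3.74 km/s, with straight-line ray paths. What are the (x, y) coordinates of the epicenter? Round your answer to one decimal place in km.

Distance from S−P lag: d = Δt · v_P v_S / (v_P − v_S) = Δt · (6.82·3.74)/(6.82−3.74) ≈ 8.2814·Δt.
So d_Site 1 = 75.41, d_Site 2 = 70.40, d_Site 3 = 109.57 km.
Circle about each station: (x − 110.0)² + (y + 12.2)² = 75.41²; (x − 2.3)² + (y − 84.8)² = 70.40²; (x + 7.4)² + (y + 42.8)² = 109.57².
Subtracting pairs of circle equations eliminates x²+y² and gives linear equations (the radical axes):
-215.4 x + 194.0 y = -4322.00
-234.8 x − 61.2 y = -16681.16
Solving the 2×2 system: x ≈ 59.6, y ≈ 43.9 km.

x ≈ 59.6 km, y ≈ 43.9 km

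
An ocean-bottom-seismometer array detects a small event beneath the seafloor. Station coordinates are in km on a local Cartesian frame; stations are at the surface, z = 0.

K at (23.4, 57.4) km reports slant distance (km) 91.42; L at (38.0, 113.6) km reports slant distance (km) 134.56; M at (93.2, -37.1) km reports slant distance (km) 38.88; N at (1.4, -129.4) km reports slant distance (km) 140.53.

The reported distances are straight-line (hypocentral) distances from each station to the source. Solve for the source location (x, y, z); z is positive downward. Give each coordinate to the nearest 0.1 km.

x ≈ 76.0 km, y ≈ -13.0 km, depth ≈ 25.2 km

Each station gives a sphere (x−x_i)² + (y−y_i)² + z² = d_i² (stations at z=0).
Subtracting the K sphere from L and M: z² cancels, leaving linear equations in x and y:
29.2 x + 112.4 y = 757.86
139.6 x − 189.0 y = 13066.29
Solving: x ≈ 75.997, y ≈ -13.000 km (keep extra digits for the depth step; rounded: 76.0, -13.0).
Then from the K sphere: z² = 91.42² − (x − 23.4)² − (y − 57.4)² with x = 75.997, y = -13.000, so z ≈ 25.199 ≈ 25.2 km.
Check against N (with the unrounded solution): distance 140.53 ≈ 140.53 km. ✓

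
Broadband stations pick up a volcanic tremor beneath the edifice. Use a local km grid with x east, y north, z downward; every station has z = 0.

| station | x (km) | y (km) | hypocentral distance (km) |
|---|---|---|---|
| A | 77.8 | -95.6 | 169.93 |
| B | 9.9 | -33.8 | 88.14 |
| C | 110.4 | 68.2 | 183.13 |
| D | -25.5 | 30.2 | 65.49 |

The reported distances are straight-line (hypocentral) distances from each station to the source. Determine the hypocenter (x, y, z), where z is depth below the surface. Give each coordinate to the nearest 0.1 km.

x ≈ -51.7 km, y ≈ 1.1 km, depth ≈ 52.5 km

Each station gives a sphere (x−x_i)² + (y−y_i)² + z² = d_i² (stations at z=0).
Subtracting the A sphere from B and C: z² cancels, leaving linear equations in x and y:
-135.8 x + 123.6 y = 7155.80
65.2 x + 327.6 y = -3013.19
Solving: x ≈ -51.700, y ≈ 1.092 km (keep extra digits for the depth step; rounded: -51.7, 1.1).
Then from the A sphere: z² = 169.93² − (x − 77.8)² − (y + 95.6)² with x = -51.700, y = 1.092, so z ≈ 52.503 ≈ 52.5 km.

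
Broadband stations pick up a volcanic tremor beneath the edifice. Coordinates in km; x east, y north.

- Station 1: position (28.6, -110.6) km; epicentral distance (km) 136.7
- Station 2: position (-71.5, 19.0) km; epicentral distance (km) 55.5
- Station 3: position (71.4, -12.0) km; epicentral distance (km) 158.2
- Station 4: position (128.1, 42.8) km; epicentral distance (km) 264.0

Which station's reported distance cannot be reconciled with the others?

Station 4

Solve using three stations at a time. Using Station 1, Station 2, Station 3 (subtract circle equations pairwise → linear system) gives (x, y) ≈ (-85.1, -34.8).
Distances from that point to each station vs reported:
  Station 1: calculated 136.7 vs reported 136.7 → residual 0.0 km
  Station 2: calculated 55.5 vs reported 55.5 → residual 0.0 km
  Station 3: calculated 158.2 vs reported 158.2 → residual 0.0 km
  Station 4: calculated 226.9 vs reported 264.0 → residual 37.1 km
Station 1, Station 2, Station 3 are mutually consistent (residuals ≈ 0); Station 4 is off by 37.1 km.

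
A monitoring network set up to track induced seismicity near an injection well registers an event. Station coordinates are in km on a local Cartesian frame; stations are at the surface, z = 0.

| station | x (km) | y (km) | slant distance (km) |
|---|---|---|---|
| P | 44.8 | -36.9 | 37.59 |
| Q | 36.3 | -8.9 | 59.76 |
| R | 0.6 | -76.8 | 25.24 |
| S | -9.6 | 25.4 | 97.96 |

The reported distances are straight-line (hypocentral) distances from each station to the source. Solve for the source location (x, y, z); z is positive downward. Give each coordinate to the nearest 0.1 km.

Each station gives a sphere (x−x_i)² + (y−y_i)² + z² = d_i² (stations at z=0).
Subtracting the P sphere from Q and R: z² cancels, leaving linear equations in x and y:
-17.0 x + 56.0 y = -4130.00
-88.4 x − 79.8 y = 3305.90
Solving: x ≈ 22.902, y ≈ -66.798 km (keep extra digits for the depth step; rounded: 22.9, -66.8).
Then from the P sphere: z² = 37.59² − (x − 44.8)² − (y + 36.9)² with x = 22.902, y = -66.798, so z ≈ 6.292 ≈ 6.3 km.

x ≈ 22.9 km, y ≈ -66.8 km, depth ≈ 6.3 km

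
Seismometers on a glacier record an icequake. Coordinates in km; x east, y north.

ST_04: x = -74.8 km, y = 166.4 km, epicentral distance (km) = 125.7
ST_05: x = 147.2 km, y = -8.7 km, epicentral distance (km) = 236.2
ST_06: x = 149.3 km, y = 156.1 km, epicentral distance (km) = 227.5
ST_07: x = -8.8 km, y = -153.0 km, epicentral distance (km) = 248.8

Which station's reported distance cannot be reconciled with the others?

Solve using three stations at a time. Using ST_05, ST_06, ST_07 (subtract circle equations pairwise → linear system) gives (x, y) ≈ (-68.0, 88.7).
Distances from that point to each station vs reported:
  ST_04: calculated 78.0 vs reported 125.7 → residual 47.7 km
  ST_05: calculated 236.3 vs reported 236.2 → residual 0.1 km
  ST_06: calculated 227.6 vs reported 227.5 → residual 0.1 km
  ST_07: calculated 248.9 vs reported 248.8 → residual 0.1 km
ST_05, ST_06, ST_07 are mutually consistent (residuals ≈ 0); ST_04 is off by 47.7 km.

ST_04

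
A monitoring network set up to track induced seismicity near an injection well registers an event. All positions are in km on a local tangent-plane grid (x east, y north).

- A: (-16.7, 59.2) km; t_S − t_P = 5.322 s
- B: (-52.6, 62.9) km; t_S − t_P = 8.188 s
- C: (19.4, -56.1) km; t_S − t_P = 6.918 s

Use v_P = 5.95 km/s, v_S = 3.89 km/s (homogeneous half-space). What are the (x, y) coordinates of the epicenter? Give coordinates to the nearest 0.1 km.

x ≈ 29.3 km, y ≈ 21.0 km

Distance from S−P lag: d = Δt · v_P v_S / (v_P − v_S) = Δt · (5.95·3.89)/(5.95−3.89) ≈ 11.2357·Δt.
So d_A = 59.80, d_B = 92.00, d_C = 77.73 km.
Circle about each station: (x + 16.7)² + (y − 59.2)² = 59.80²; (x + 52.6)² + (y − 62.9)² = 92.00²; (x − 19.4)² + (y + 56.1)² = 77.73².
Subtracting pairs of circle equations eliminates x²+y² and gives linear equations (the radical axes):
-71.8 x + 7.4 y = -1948.32
72.2 x − 230.6 y = -2725.87
Solving the 2×2 system: x ≈ 29.3, y ≈ 21.0 km.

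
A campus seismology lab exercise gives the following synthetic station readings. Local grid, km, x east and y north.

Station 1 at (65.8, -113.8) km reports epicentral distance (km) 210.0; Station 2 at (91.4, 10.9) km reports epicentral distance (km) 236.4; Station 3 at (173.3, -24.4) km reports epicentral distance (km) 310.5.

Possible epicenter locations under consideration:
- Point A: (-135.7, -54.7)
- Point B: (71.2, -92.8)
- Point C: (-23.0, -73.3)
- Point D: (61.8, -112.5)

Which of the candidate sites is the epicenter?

For each candidate, compare |candidate − station| to the reported distance:
Point A: residuals Station 1 0.0, Station 2 0.0, Station 3 0.0 → max 0.0 km
Point B: residuals Station 1 188.3, Station 2 130.8, Station 3 187.6 → max 188.3 km
Point C: residuals Station 1 112.4, Station 2 94.4, Station 3 108.2 → max 112.4 km
Point D: residuals Station 1 205.8, Station 2 109.5, Station 3 168.4 → max 205.8 km
Only Point A has all residuals ≈ 0.

Point A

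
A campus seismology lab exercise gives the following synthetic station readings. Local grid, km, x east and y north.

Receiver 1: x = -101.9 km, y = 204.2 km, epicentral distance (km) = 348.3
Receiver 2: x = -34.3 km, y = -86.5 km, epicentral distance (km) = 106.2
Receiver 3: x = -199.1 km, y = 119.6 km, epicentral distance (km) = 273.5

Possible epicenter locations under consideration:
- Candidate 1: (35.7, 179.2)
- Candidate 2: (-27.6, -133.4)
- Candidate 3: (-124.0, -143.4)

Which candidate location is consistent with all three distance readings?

For each candidate, compare |candidate − station| to the reported distance:
Candidate 1: residuals Receiver 1 208.4, Receiver 2 168.6, Receiver 3 31.3 → max 208.4 km
Candidate 2: residuals Receiver 1 2.6, Receiver 2 58.8, Receiver 3 32.1 → max 58.8 km
Candidate 3: residuals Receiver 1 0.0, Receiver 2 0.0, Receiver 3 0.0 → max 0.0 km
Only Candidate 3 has all residuals ≈ 0.

Candidate 3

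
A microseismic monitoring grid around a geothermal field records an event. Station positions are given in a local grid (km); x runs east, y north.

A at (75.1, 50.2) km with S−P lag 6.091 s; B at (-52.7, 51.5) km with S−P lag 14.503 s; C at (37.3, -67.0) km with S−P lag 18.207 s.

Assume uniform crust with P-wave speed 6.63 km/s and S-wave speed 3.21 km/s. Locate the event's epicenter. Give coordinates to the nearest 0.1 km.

(37.4, 46.3)

Distance from S−P lag: d = Δt · v_P v_S / (v_P − v_S) = Δt · (6.63·3.21)/(6.63−3.21) ≈ 6.2229·Δt.
So d_A = 37.90, d_B = 90.25, d_C = 113.30 km.
Circle about each station: (x − 75.1)² + (y − 50.2)² = 37.90²; (x + 52.7)² + (y − 51.5)² = 90.25²; (x − 37.3)² + (y + 67.0)² = 113.30².
Subtracting pairs of circle equations eliminates x²+y² and gives linear equations (the radical axes):
-255.6 x + 2.6 y = -9439.16
-75.6 x − 234.4 y = -13680.24
Solving the 2×2 system: x ≈ 37.4, y ≈ 46.3 km.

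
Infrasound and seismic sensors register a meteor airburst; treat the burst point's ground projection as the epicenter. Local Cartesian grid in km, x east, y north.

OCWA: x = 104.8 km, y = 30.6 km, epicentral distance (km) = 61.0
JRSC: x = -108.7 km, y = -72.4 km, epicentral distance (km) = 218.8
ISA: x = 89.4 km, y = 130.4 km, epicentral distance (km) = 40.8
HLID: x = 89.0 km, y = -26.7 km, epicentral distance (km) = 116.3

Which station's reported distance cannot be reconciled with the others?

JRSC

Solve using three stations at a time. Using OCWA, ISA, HLID (subtract circle equations pairwise → linear system) gives (x, y) ≈ (89.3, 89.6).
Distances from that point to each station vs reported:
  OCWA: calculated 61.0 vs reported 61.0 → residual 0.0 km
  JRSC: calculated 255.8 vs reported 218.8 → residual 37.0 km
  ISA: calculated 40.8 vs reported 40.8 → residual 0.0 km
  HLID: calculated 116.3 vs reported 116.3 → residual 0.0 km
OCWA, ISA, HLID are mutually consistent (residuals ≈ 0); JRSC is off by 37.0 km.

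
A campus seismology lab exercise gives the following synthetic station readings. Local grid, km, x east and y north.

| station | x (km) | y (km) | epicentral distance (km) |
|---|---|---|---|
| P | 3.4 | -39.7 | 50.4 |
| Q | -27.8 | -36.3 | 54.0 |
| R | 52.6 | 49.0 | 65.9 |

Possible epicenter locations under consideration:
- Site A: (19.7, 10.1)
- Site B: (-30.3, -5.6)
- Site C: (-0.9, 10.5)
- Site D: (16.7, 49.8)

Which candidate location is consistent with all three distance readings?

For each candidate, compare |candidate − station| to the reported distance:
Site A: residuals P 2.0, Q 12.4, R 15.0 → max 15.0 km
Site B: residuals P 2.5, Q 23.2, R 33.4 → max 33.4 km
Site C: residuals P 0.0, Q 0.0, R 0.0 → max 0.0 km
Site D: residuals P 40.1, Q 42.9, R 30.0 → max 42.9 km
Only Site C has all residuals ≈ 0.

Site C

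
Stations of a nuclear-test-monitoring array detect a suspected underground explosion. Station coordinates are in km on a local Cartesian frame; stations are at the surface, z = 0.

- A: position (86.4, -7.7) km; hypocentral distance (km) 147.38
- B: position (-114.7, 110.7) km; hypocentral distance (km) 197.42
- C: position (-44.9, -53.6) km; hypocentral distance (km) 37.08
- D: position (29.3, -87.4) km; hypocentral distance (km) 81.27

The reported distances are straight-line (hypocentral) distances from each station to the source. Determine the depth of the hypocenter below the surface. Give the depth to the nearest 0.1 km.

depth ≈ 33.1 km

Each station gives a sphere (x−x_i)² + (y−y_i)² + z² = d_i² (stations at z=0).
Subtracting the A sphere from B and C: z² cancels, leaving linear equations in x and y:
-402.2 x + 236.8 y = 632.54
-262.6 x − 91.8 y = 17710.66
Solving: x ≈ -42.903, y ≈ -70.199 km (keep extra digits for the depth step; rounded: -42.9, -70.2).
Then from the A sphere: z² = 147.38² − (x − 86.4)² − (y + 7.7)² with x = -42.903, y = -70.199, so z ≈ 33.098 ≈ 33.1 km.
Check against D (with the unrounded solution): distance 81.27 ≈ 81.27 km. ✓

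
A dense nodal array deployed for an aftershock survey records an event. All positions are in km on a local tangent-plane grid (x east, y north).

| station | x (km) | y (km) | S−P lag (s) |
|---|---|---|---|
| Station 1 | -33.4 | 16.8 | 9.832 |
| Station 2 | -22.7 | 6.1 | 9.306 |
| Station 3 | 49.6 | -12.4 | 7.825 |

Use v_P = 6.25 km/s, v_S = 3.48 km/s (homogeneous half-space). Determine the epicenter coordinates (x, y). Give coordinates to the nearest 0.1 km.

Distance from S−P lag: d = Δt · v_P v_S / (v_P − v_S) = Δt · (6.25·3.48)/(6.25−3.48) ≈ 7.8520·Δt.
So d_Station 1 = 77.20, d_Station 2 = 73.07, d_Station 3 = 61.44 km.
Circle about each station: (x + 33.4)² + (y − 16.8)² = 77.20²; (x + 22.7)² + (y − 6.1)² = 73.07²; (x − 49.6)² + (y + 12.4)² = 61.44².
Subtracting pairs of circle equations eliminates x²+y² and gives linear equations (the radical axes):
21.4 x − 21.4 y = -224.68
166.0 x − 58.4 y = 3401.09
Solving the 2×2 system: x ≈ 37.3, y ≈ 47.8 km.
Check against Station 1 (with the unrounded x, y): √((x + 33.4)²+(y − 16.8)²) = 77.21 ≈ 77.20 km. ✓

37.3 km east, 47.8 km north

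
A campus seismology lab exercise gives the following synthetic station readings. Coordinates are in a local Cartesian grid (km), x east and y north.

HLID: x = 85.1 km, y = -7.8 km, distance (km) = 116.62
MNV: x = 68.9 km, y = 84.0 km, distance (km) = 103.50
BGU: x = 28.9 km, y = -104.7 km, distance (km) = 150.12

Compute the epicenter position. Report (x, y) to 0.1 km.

(-22.9, 36.2)

Circle about each station: (x − 85.1)² + (y + 7.8)² = 116.62²; (x − 68.9)² + (y − 84.0)² = 103.50²; (x − 28.9)² + (y + 104.7)² = 150.12².
Subtracting pairs of circle equations eliminates x²+y² and gives linear equations (the radical axes):
-32.4 x + 183.6 y = 7388.33
-112.4 x − 193.8 y = -4441.34
Solving the 2×2 system: x ≈ -22.9, y ≈ 36.2 km.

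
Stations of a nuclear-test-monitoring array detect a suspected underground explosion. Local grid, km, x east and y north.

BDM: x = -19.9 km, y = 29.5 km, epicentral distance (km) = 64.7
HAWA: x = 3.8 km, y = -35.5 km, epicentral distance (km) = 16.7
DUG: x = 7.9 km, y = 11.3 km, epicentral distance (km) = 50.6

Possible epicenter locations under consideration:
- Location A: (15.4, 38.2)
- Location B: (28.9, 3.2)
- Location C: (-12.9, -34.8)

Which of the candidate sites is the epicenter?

For each candidate, compare |candidate − station| to the reported distance:
Location A: residuals BDM 28.3, HAWA 57.9, DUG 22.7 → max 57.9 km
Location B: residuals BDM 9.3, HAWA 29.4, DUG 28.1 → max 29.4 km
Location C: residuals BDM 0.0, HAWA 0.0, DUG 0.0 → max 0.0 km
Only Location C has all residuals ≈ 0.

Location C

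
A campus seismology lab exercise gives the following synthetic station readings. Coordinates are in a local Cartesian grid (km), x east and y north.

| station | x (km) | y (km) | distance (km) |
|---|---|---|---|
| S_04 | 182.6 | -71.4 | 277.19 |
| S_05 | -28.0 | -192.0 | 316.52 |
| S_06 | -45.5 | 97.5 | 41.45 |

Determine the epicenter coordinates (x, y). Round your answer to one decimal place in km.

Circle about each station: (x − 182.6)² + (y + 71.4)² = 277.19²; (x + 28.0)² + (y + 192.0)² = 316.52²; (x + 45.5)² + (y − 97.5)² = 41.45².
Subtracting pairs of circle equations eliminates x²+y² and gives linear equations (the radical axes):
-421.2 x − 241.2 y = -24143.33
-456.2 x + 337.8 y = 48251.97
Solving the 2×2 system: x ≈ -13.8, y ≈ 124.2 km.

-13.8 km east, 124.2 km north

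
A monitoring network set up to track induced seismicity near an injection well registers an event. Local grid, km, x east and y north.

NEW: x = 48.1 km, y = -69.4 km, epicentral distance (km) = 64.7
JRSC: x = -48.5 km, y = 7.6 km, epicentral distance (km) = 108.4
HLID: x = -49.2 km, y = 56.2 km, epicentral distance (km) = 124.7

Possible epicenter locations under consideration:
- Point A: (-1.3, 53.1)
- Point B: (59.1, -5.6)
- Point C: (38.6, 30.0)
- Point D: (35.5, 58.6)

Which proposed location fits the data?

For each candidate, compare |candidate − station| to the reported distance:
Point A: residuals NEW 67.4, JRSC 42.8, HLID 76.7 → max 76.7 km
Point B: residuals NEW 0.0, JRSC 0.0, HLID 0.0 → max 0.0 km
Point C: residuals NEW 35.2, JRSC 18.5, HLID 33.1 → max 35.2 km
Point D: residuals NEW 63.9, JRSC 10.1, HLID 40.0 → max 63.9 km
Only Point B has all residuals ≈ 0.

Point B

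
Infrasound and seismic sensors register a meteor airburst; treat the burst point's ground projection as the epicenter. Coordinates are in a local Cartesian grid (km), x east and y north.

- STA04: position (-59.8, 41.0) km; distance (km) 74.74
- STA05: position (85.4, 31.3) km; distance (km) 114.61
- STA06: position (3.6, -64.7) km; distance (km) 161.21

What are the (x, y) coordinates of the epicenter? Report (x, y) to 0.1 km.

-9.2 km east, 96.0 km north

Circle about each station: (x + 59.8)² + (y − 41.0)² = 74.74²; (x − 85.4)² + (y − 31.3)² = 114.61²; (x − 3.6)² + (y + 64.7)² = 161.21².
Subtracting the STA04 equation from the STA05 and STA06 equations removes the quadratic terms:
290.4 x − 19.4 y = -4533.57
126.8 x − 211.4 y = -21460.59
Solving the 2×2 system: x ≈ -9.2, y ≈ 96.0 km.
Check against STA04 (with the unrounded x, y): √((x + 59.8)²+(y − 41.0)²) = 74.74 ≈ 74.74 km. ✓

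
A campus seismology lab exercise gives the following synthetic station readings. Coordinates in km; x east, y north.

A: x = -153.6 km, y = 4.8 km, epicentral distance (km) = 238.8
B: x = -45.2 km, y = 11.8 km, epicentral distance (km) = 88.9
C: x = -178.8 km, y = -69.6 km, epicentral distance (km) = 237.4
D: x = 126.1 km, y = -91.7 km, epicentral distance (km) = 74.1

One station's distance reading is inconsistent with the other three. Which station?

B

Solve using three stations at a time. Using A, C, D (subtract circle equations pairwise → linear system) gives (x, y) ≈ (54.8, -111.7).
Distances from that point to each station vs reported:
  A: calculated 238.8 vs reported 238.8 → residual 0.0 km
  B: calculated 158.9 vs reported 88.9 → residual 70.0 km
  C: calculated 237.4 vs reported 237.4 → residual 0.0 km
  D: calculated 74.0 vs reported 74.1 → residual 0.1 km
A, C, D are mutually consistent (residuals ≈ 0); B is off by 70.0 km.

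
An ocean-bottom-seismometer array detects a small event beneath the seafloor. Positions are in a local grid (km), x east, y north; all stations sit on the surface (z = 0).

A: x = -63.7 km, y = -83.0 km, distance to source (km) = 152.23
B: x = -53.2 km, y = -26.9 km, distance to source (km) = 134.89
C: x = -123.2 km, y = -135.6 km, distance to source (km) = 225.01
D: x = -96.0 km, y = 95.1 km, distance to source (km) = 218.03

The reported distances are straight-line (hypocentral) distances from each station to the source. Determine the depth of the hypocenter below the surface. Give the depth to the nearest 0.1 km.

50.8 km

Each station gives a sphere (x−x_i)² + (y−y_i)² + z² = d_i² (stations at z=0).
Subtracting the A sphere from B and C: z² cancels, leaving linear equations in x and y:
21.0 x + 112.2 y = -2414.18
-119.0 x − 105.2 y = -4836.62
Solving: x ≈ 71.495, y ≈ -34.898 km (keep extra digits for the depth step; rounded: 71.5, -34.9).
Then from the A sphere: z² = 152.23² − (x + 63.7)² − (y + 83.0)² with x = 71.495, y = -34.898, so z ≈ 50.818 ≈ 50.8 km.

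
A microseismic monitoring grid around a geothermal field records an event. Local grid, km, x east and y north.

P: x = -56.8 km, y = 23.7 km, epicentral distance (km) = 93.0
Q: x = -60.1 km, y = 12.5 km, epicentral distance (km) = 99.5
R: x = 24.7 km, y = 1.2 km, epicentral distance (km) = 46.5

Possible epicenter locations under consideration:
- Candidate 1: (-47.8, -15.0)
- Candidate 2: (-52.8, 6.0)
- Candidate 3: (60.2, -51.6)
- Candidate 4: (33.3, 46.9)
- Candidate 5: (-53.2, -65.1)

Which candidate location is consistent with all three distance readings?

Candidate 4

For each candidate, compare |candidate − station| to the reported distance:
Candidate 1: residuals P 53.3, Q 69.4, R 27.8 → max 69.4 km
Candidate 2: residuals P 74.9, Q 89.7, R 31.1 → max 89.7 km
Candidate 3: residuals P 46.1, Q 36.8, R 17.1 → max 46.1 km
Candidate 4: residuals P 0.0, Q 0.0, R 0.0 → max 0.0 km
Candidate 5: residuals P 4.1, Q 21.6, R 55.8 → max 55.8 km
Only Candidate 4 has all residuals ≈ 0.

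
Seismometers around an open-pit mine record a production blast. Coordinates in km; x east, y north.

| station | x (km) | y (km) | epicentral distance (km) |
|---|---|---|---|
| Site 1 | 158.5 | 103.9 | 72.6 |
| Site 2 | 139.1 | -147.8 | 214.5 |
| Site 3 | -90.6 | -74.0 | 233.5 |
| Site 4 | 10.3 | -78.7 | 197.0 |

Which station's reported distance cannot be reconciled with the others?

Site 4

Solve using three stations at a time. Using Site 1, Site 2, Site 3 (subtract circle equations pairwise → linear system) gives (x, y) ≈ (98.6, 62.8).
Distances from that point to each station vs reported:
  Site 1: calculated 72.6 vs reported 72.6 → residual 0.0 km
  Site 2: calculated 214.5 vs reported 214.5 → residual 0.0 km
  Site 3: calculated 233.5 vs reported 233.5 → residual 0.0 km
  Site 4: calculated 166.8 vs reported 197.0 → residual 30.2 km
Site 1, Site 2, Site 3 are mutually consistent (residuals ≈ 0); Site 4 is off by 30.2 km.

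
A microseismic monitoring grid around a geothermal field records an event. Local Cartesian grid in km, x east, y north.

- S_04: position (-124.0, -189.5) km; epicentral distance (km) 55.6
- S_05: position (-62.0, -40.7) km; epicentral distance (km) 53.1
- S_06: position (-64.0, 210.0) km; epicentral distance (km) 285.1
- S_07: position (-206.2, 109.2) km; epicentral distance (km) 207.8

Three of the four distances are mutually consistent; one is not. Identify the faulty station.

Solve using three stations at a time. Using S_05, S_06, S_07 (subtract circle equations pairwise → linear system) gives (x, y) ≈ (-104.8, -72.2).
Distances from that point to each station vs reported:
  S_04: calculated 118.9 vs reported 55.6 → residual 63.3 km
  S_05: calculated 53.1 vs reported 53.1 → residual 0.0 km
  S_06: calculated 285.1 vs reported 285.1 → residual 0.0 km
  S_07: calculated 207.8 vs reported 207.8 → residual 0.0 km
S_05, S_06, S_07 are mutually consistent (residuals ≈ 0); S_04 is off by 63.3 km.

S_04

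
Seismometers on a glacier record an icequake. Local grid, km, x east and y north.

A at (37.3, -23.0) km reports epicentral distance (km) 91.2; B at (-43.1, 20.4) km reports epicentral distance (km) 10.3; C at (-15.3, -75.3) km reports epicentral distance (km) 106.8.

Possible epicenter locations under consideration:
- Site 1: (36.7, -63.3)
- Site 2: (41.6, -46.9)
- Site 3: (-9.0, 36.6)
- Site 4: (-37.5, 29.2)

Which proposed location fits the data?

For each candidate, compare |candidate − station| to the reported distance:
Site 1: residuals A 50.9, B 105.3, C 53.4 → max 105.3 km
Site 2: residuals A 66.9, B 97.9, C 43.2 → max 97.9 km
Site 3: residuals A 15.7, B 27.5, C 5.3 → max 27.5 km
Site 4: residuals A 0.0, B 0.1, C 0.0 → max 0.1 km
Only Site 4 has all residuals ≈ 0.

Site 4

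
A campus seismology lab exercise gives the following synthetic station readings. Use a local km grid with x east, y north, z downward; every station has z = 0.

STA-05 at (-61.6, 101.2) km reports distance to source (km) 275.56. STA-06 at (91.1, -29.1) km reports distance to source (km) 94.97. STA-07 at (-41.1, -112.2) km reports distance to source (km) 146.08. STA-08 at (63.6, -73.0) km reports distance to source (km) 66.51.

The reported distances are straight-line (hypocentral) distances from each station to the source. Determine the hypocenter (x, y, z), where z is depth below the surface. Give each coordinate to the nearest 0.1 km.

x ≈ 101.8 km, y ≈ -118.7 km, depth ≈ 29.6 km

Each station gives a sphere (x−x_i)² + (y−y_i)² + z² = d_i² (stations at z=0).
Subtracting the STA-05 sphere from STA-06 and STA-07: z² cancels, leaving linear equations in x and y:
305.4 x − 260.6 y = 62024.03
41.0 x − 426.8 y = 54836.00
Solving: x ≈ 101.802, y ≈ -118.702 km (keep extra digits for the depth step; rounded: 101.8, -118.7).
Then from the STA-05 sphere: z² = 275.56² − (x + 61.6)² − (y − 101.2)² with x = 101.802, y = -118.702, so z ≈ 29.601 ≈ 29.6 km.
Check against STA-08 (with the unrounded solution): distance 66.52 ≈ 66.51 km. ✓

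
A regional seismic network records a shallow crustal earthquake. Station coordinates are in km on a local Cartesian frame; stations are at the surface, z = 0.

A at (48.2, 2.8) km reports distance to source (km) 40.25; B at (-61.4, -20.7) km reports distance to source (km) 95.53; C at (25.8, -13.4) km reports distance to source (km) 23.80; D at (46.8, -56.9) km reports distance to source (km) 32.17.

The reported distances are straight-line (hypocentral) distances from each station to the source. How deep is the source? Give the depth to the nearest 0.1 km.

13.8 km

Each station gives a sphere (x−x_i)² + (y−y_i)² + z² = d_i² (stations at z=0).
Subtracting the A sphere from B and C: z² cancels, leaving linear equations in x and y:
-219.2 x − 47.0 y = -5638.55
-44.8 x − 32.4 y = -432.26
Solving: x ≈ 32.497, y ≈ -31.593 km (keep extra digits for the depth step; rounded: 32.5, -31.6).
Then from the A sphere: z² = 40.25² − (x − 48.2)² − (y − 2.8)² with x = 32.497, y = -31.593, so z ≈ 13.806 ≈ 13.8 km.
Check against D (with the unrounded solution): distance 32.18 ≈ 32.17 km. ✓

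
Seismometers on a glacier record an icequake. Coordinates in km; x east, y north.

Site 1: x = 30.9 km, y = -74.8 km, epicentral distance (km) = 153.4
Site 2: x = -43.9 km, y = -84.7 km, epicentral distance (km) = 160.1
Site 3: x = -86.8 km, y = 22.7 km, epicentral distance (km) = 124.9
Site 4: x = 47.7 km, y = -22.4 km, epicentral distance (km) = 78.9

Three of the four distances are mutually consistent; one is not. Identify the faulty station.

Site 1

Solve using three stations at a time. Using Site 2, Site 3, Site 4 (subtract circle equations pairwise → linear system) gives (x, y) ≈ (33.8, 55.3).
Distances from that point to each station vs reported:
  Site 1: calculated 130.1 vs reported 153.4 → residual 23.3 km
  Site 2: calculated 160.1 vs reported 160.1 → residual 0.0 km
  Site 3: calculated 124.9 vs reported 124.9 → residual 0.0 km
  Site 4: calculated 78.9 vs reported 78.9 → residual 0.0 km
Site 2, Site 3, Site 4 are mutually consistent (residuals ≈ 0); Site 1 is off by 23.3 km.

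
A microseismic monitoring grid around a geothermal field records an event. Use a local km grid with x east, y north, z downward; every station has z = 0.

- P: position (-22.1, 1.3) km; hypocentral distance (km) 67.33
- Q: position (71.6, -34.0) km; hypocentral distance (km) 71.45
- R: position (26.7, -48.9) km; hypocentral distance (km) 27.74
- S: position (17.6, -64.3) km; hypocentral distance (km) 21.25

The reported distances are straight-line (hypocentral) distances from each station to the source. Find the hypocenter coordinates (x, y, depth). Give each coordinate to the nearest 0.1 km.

x ≈ 6.2 km, y ≈ -57.5 km, depth ≈ 16.6 km

Each station gives a sphere (x−x_i)² + (y−y_i)² + z² = d_i² (stations at z=0).
Subtracting the P sphere from Q and R: z² cancels, leaving linear equations in x and y:
187.4 x − 70.6 y = 5220.69
97.6 x − 100.4 y = 6377.82
Solving: x ≈ 6.196, y ≈ -57.501 km (keep extra digits for the depth step; rounded: 6.2, -57.5).
Then from the P sphere: z² = 67.33² − (x + 22.1)² − (y − 1.3)² with x = 6.196, y = -57.501, so z ≈ 16.586 ≈ 16.6 km.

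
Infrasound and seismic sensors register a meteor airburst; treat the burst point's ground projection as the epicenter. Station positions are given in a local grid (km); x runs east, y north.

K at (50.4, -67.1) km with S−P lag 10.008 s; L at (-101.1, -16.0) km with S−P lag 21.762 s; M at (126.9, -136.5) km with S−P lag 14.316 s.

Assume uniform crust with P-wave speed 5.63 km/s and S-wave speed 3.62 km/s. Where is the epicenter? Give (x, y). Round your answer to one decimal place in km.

(118.2, 8.4)

Distance from S−P lag: d = Δt · v_P v_S / (v_P − v_S) = Δt · (5.63·3.62)/(5.63−3.62) ≈ 10.1396·Δt.
So d_K = 101.48, d_L = 220.66, d_M = 145.16 km.
Circle about each station: (x − 50.4)² + (y + 67.1)² = 101.48²; (x + 101.1)² + (y + 16.0)² = 220.66²; (x − 126.9)² + (y + 136.5)² = 145.16².
Subtracting the K equation from the L and M equations removes the quadratic terms:
-303.0 x + 102.2 y = -34958.01
153.0 x − 138.8 y = 16920.05
Solving the 2×2 system: x ≈ 118.2, y ≈ 8.4 km.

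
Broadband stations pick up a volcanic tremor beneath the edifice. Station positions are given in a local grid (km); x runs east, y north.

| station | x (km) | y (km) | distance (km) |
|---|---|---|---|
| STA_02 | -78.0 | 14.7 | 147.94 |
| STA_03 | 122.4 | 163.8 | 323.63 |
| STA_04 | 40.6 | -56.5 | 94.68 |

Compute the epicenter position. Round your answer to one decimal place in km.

Circle about each station: (x + 78.0)² + (y − 14.7)² = 147.94²; (x − 122.4)² + (y − 163.8)² = 323.63²; (x − 40.6)² + (y + 56.5)² = 94.68².
Subtracting the STA_02 equation from the STA_03 and STA_04 equations removes the quadratic terms:
400.8 x + 298.2 y = -47338.02
237.2 x − 142.4 y = 11462.46
Solving the 2×2 system: x ≈ -26.0, y ≈ -123.8 km.
Check against STA_02 (with the unrounded x, y): √((x + 78.0)²+(y − 14.7)²) = 147.94 ≈ 147.94 km. ✓

(-26.0, -123.8)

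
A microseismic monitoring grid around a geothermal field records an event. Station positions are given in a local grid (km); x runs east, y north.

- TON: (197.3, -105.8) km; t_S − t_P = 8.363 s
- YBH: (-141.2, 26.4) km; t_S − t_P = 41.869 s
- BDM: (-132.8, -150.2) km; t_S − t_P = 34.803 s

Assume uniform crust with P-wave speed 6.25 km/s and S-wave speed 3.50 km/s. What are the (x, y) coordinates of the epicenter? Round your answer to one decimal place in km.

Distance from S−P lag: d = Δt · v_P v_S / (v_P − v_S) = Δt · (6.25·3.50)/(6.25−3.50) ≈ 7.9545·Δt.
So d_TON = 66.52, d_YBH = 333.05, d_BDM = 276.84 km.
Circle about each station: (x − 197.3)² + (y + 105.8)² = 66.52²; (x + 141.2)² + (y − 26.4)² = 333.05²; (x + 132.8)² + (y + 150.2)² = 276.84².
Subtracting the TON equation from the YBH and BDM equations removes the quadratic terms:
-677.0 x + 264.4 y = -135983.92
-660.2 x − 88.8 y = -82140.53
Solving the 2×2 system: x ≈ 144.0, y ≈ -145.6 km.
Check against TON (with the unrounded x, y): √((x − 197.3)²+(y + 105.8)²) = 66.52 ≈ 66.52 km. ✓

x ≈ 144.0 km, y ≈ -145.6 km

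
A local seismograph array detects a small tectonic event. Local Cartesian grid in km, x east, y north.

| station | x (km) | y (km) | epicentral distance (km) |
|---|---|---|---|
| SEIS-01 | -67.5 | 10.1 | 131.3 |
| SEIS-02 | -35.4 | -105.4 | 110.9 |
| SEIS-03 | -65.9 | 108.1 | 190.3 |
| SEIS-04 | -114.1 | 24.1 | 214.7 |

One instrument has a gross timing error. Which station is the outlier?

SEIS-04

Solve using three stations at a time. Using SEIS-01, SEIS-02, SEIS-03 (subtract circle equations pairwise → linear system) gives (x, y) ≈ (54.2, -39.7).
Distances from that point to each station vs reported:
  SEIS-01: calculated 131.5 vs reported 131.3 → residual 0.2 km
  SEIS-02: calculated 111.1 vs reported 110.9 → residual 0.2 km
  SEIS-03: calculated 190.4 vs reported 190.3 → residual 0.1 km
  SEIS-04: calculated 180.0 vs reported 214.7 → residual 34.7 km
SEIS-01, SEIS-02, SEIS-03 are mutually consistent (residuals ≈ 0); SEIS-04 is off by 34.7 km.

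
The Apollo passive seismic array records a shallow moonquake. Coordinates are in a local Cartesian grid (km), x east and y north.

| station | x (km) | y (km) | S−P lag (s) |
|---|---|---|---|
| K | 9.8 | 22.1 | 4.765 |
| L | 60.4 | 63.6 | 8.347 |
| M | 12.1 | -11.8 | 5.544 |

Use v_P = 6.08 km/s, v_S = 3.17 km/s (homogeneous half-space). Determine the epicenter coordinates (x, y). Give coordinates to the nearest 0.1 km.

Distance from S−P lag: d = Δt · v_P v_S / (v_P − v_S) = Δt · (6.08·3.17)/(6.08−3.17) ≈ 6.6232·Δt.
So d_K = 31.56, d_L = 55.28, d_M = 36.72 km.
Circle about each station: (x − 9.8)² + (y − 22.1)² = 31.56²; (x − 60.4)² + (y − 63.6)² = 55.28²; (x − 12.1)² + (y + 11.8)² = 36.72².
Subtracting pairs of circle equations eliminates x²+y² and gives linear equations (the radical axes):
101.2 x + 83.0 y = 5048.83
4.6 x − 67.8 y = -651.12
Solving the 2×2 system: x ≈ 39.8, y ≈ 12.3 km.
Check against K (with the unrounded x, y): √((x − 9.8)²+(y − 22.1)²) = 31.56 ≈ 31.56 km. ✓

(39.8, 12.3)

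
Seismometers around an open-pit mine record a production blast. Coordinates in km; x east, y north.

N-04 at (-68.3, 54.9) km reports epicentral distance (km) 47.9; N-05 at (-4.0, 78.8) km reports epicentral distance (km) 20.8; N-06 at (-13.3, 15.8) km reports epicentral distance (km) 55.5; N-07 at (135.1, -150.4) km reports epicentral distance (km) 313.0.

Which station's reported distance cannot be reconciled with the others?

Solve using three stations at a time. Using N-04, N-05, N-06 (subtract circle equations pairwise → linear system) gives (x, y) ≈ (-23.0, 70.4).
Distances from that point to each station vs reported:
  N-04: calculated 47.9 vs reported 47.9 → residual 0.0 km
  N-05: calculated 20.8 vs reported 20.8 → residual 0.0 km
  N-06: calculated 55.5 vs reported 55.5 → residual 0.0 km
  N-07: calculated 271.6 vs reported 313.0 → residual 41.4 km
N-04, N-05, N-06 are mutually consistent (residuals ≈ 0); N-07 is off by 41.4 km.

N-07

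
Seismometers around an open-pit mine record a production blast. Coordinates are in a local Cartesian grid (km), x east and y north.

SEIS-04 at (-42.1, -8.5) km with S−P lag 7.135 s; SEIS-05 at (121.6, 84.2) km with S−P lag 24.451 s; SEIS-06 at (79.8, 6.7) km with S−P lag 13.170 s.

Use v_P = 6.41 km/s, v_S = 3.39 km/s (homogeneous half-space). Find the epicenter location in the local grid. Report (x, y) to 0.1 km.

x ≈ -2.2 km, y ≈ -40.8 km

Distance from S−P lag: d = Δt · v_P v_S / (v_P − v_S) = Δt · (6.41·3.39)/(6.41−3.39) ≈ 7.1953·Δt.
So d_SEIS-04 = 51.34, d_SEIS-05 = 175.93, d_SEIS-06 = 94.76 km.
Circle about each station: (x + 42.1)² + (y + 8.5)² = 51.34²; (x − 121.6)² + (y − 84.2)² = 175.93²; (x − 79.8)² + (y − 6.7)² = 94.76².
Subtracting pairs of circle equations eliminates x²+y² and gives linear equations (the radical axes):
327.4 x + 185.4 y = -8284.03
243.8 x + 30.4 y = -1775.39
Solving the 2×2 system: x ≈ -2.2, y ≈ -40.8 km.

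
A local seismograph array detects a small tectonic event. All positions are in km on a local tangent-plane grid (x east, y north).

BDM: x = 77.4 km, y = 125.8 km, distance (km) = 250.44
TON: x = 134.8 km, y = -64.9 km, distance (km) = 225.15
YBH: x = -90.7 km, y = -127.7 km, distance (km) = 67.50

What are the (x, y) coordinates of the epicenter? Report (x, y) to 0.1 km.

Circle about each station: (x − 77.4)² + (y − 125.8)² = 250.44²; (x − 134.8)² + (y + 64.9)² = 225.15²; (x + 90.7)² + (y + 127.7)² = 67.50².
Subtracting the BDM equation from the TON and YBH equations removes the quadratic terms:
114.8 x − 381.4 y = 12594.32
-336.2 x − 507.0 y = 60881.32
Solving the 2×2 system: x ≈ -90.3, y ≈ -60.2 km.

(-90.3, -60.2)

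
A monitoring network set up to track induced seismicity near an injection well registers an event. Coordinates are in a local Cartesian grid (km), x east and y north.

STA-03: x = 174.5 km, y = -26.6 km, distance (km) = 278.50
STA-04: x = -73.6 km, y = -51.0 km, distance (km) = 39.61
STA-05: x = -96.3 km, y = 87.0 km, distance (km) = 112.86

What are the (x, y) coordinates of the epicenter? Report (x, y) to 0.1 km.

Circle about each station: (x − 174.5)² + (y + 26.6)² = 278.50²; (x + 73.6)² + (y + 51.0)² = 39.61²; (x + 96.3)² + (y − 87.0)² = 112.86².
Subtracting pairs of circle equations eliminates x²+y² and gives linear equations (the radical axes):
-496.2 x − 48.8 y = 52853.45
-541.6 x + 227.2 y = 50509.75
Solving the 2×2 system: x ≈ -104.0, y ≈ -25.6 km.
Check against STA-03 (with the unrounded x, y): √((x − 174.5)²+(y + 26.6)²) = 278.50 ≈ 278.50 km. ✓

(-104.0, -25.6)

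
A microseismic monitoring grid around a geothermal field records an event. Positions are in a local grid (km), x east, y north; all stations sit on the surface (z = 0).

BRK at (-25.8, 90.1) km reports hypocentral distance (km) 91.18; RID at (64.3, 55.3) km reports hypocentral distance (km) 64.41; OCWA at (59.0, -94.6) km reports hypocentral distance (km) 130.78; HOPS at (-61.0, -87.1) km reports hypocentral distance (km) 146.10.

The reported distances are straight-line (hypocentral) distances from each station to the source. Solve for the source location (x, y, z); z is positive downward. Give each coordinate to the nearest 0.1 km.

(23.9, 24.9, 39.9)

Each station gives a sphere (x−x_i)² + (y−y_i)² + z² = d_i² (stations at z=0).
Subtracting the BRK sphere from RID and OCWA: z² cancels, leaving linear equations in x and y:
180.2 x − 69.6 y = 2574.07
169.6 x − 369.4 y = -5143.11
Solving: x ≈ 23.900, y ≈ 24.896 km (keep extra digits for the depth step; rounded: 23.9, 24.9).
Then from the BRK sphere: z² = 91.18² − (x + 25.8)² − (y − 90.1)² with x = 23.900, y = 24.896, so z ≈ 39.902 ≈ 39.9 km.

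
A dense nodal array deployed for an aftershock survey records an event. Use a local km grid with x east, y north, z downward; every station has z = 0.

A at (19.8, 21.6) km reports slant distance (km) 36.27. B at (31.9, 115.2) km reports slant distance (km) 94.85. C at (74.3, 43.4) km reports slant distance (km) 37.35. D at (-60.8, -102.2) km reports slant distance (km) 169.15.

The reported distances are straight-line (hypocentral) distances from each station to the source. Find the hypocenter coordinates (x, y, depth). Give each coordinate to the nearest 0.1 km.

Each station gives a sphere (x−x_i)² + (y−y_i)² + z² = d_i² (stations at z=0).
Subtracting the A sphere from B and C: z² cancels, leaving linear equations in x and y:
24.2 x + 187.2 y = 5749.04
109.0 x + 43.6 y = 6465.94
Solving: x ≈ 49.601, y ≈ 24.299 km (keep extra digits for the depth step; rounded: 49.6, 24.3).
Then from the A sphere: z² = 36.27² − (x − 19.8)² − (y − 21.6)² with x = 49.601, y = 24.299, so z ≈ 20.497 ≈ 20.5 km.

(49.6, 24.3, 20.5)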